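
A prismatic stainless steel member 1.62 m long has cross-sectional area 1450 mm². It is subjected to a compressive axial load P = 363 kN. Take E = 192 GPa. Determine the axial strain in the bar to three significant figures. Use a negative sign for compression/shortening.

-0.00130

σ = N/A = -250.3 MPa; ε = σ/E = -250.3/192000 = -1.304e-03.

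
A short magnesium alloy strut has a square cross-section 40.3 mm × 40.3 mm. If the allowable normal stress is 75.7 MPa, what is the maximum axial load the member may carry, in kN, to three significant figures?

A = 1624 mm².
P_max = σ_allow · A = 75.7 · 1624 = 122900 N = 122.9 kN.

123 kN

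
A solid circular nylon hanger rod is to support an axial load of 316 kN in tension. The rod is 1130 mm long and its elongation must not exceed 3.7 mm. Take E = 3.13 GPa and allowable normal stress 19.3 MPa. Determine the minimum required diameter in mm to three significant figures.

Required area A ≥ P/σ_allow = 316000/19.3 = 16370 mm².
For a solid circular section, d ≥ √(4A/π) = 144.4 mm.
Elongation limit: A ≥ PL/(Eδ_allow) = 316000·1130/(3130·3.7) = 30830 mm² ⇒ d ≥ 198.1 mm.
The elongation limit governs.

198 mm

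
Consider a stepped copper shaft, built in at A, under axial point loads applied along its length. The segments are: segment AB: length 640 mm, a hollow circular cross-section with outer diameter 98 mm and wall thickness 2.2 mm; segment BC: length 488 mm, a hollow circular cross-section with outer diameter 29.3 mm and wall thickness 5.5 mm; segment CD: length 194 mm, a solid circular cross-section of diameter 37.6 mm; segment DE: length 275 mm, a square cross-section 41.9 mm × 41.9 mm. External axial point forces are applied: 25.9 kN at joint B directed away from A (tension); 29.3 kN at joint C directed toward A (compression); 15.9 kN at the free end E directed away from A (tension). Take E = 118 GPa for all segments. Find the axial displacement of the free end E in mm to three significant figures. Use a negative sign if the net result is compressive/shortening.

0.0123 mm

Internal axial forces (sectioning from the free end, tension +): N_DE = 15.9 kN, N_CD = 15.9 kN, N_BC = -13.4 kN, N_AB = 12.5 kN.
A_AB = 662.1 mm².
A_BC = 411.2 mm².
A_CD = 1110 mm².
A_DE = 1756 mm².
δ_AB = 12500·640/(662.1·118000) = 0.1024 mm
δ_BC = -13400·488/(411.2·118000) = -0.1348 mm
δ_CD = 15900·194/(1110·118000) = 0.02354 mm
δ_DE = 15900·275/(1756·118000) = 0.02111 mm
δ = Σδ_i = 0.01228 mm.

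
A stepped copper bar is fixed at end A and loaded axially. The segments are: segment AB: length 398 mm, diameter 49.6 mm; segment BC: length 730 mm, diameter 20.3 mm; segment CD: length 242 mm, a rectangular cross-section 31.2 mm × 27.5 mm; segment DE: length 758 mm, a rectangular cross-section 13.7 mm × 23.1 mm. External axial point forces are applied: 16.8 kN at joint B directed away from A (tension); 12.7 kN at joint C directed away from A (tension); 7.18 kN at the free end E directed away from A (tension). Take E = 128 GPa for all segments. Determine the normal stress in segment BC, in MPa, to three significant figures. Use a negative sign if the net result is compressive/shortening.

Internal axial forces (sectioning from the free end, tension +): N_DE = 7.18 kN, N_CD = 7.18 kN, N_BC = 19.88 kN, N_AB = 36.68 kN.
A_BC = 323.7 mm².
σ_BC = N_BC/A_BC = 19880/323.7 = 61.42 MPa.

61.4 MPa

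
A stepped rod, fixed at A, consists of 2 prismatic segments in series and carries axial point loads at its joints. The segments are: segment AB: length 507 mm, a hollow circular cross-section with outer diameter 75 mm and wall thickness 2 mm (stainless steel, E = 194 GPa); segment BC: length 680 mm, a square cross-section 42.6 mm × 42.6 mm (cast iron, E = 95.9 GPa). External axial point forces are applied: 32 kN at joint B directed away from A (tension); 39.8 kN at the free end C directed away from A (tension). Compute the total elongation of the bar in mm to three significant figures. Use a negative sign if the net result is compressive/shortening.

0.565 mm

Internal axial forces (sectioning from the free end, tension +): N_BC = 39.8 kN, N_AB = 71.8 kN.
A_AB = 458.7 mm².
A_BC = 1815 mm².
δ_AB = 71800·507/(458.7·194000) = 0.4091 mm
δ_BC = 39800·680/(1815·95900) = 0.1555 mm
δ = Σδ_i = 0.5646 mm.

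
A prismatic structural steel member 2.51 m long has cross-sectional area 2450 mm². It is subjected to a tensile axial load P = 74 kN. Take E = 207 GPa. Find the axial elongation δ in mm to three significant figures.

0.366 mm

δ_mech = NL/(AE) = 74000·2510/(2450·207000) = 0.3662 mm.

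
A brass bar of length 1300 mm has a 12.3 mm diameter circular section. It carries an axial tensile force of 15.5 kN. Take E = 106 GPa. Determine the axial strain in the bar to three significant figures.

A = 118.8 mm².
σ = N/A = 130.4 MPa; ε = σ/E = 130.4/106000 = 1.231e-03.

0.00123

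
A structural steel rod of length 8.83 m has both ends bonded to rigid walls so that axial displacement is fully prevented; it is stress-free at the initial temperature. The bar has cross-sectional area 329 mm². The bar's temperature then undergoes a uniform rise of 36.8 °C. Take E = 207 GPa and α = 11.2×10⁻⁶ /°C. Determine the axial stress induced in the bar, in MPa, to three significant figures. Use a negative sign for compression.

-85.3 MPa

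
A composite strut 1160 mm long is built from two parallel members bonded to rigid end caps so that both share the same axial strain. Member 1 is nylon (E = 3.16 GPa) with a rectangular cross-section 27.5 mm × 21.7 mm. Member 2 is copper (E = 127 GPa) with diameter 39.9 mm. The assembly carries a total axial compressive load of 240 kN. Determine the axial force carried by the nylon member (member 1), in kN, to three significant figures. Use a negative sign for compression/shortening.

-2.82 kN

A_1 = 596.8 mm².
A_2 = 1250 mm².
Equal strain + equilibrium ⇒ each member carries load in proportion to AE: A₁E₁ = 1886000 N, A₂E₂ = 158800000 N, ΣAE = 160700000 N.
F₁ = P·A₁E₁/ΣAE = -240000·1886000/160700000 = -2817 N.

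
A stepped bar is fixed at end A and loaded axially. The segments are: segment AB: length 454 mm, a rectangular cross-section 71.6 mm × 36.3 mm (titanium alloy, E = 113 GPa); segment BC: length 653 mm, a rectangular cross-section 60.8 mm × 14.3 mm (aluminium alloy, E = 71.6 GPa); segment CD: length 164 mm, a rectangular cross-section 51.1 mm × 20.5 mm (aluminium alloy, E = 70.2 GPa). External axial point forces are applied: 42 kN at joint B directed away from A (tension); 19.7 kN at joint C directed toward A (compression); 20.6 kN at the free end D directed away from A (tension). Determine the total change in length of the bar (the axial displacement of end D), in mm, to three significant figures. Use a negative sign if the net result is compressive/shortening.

0.122 mm

Internal axial forces (sectioning from the free end, tension +): N_CD = 20.6 kN, N_BC = 0.9 kN, N_AB = 42.9 kN.
A_AB = 2599 mm².
A_BC = 869.4 mm².
A_CD = 1048 mm².
δ_AB = 42900·454/(2599·113000) = 0.06632 mm
δ_BC = 900·653/(869.4·71600) = 0.009441 mm
δ_CD = 20600·164/(1048·70200) = 0.04594 mm
δ = Σδ_i = 0.1217 mm.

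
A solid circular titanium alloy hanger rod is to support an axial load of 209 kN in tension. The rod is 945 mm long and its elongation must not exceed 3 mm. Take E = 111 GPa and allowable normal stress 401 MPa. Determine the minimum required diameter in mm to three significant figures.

Required area A ≥ P/σ_allow = 209000/401 = 521.2 mm².
For a solid circular section, d ≥ √(4A/π) = 25.76 mm.
Elongation limit: A ≥ PL/(Eδ_allow) = 209000·945/(111000·3) = 593.1 mm² ⇒ d ≥ 27.48 mm.
The elongation limit governs.

27.5 mm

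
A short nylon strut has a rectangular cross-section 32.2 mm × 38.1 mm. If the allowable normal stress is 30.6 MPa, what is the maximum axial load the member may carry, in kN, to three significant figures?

A = 1227 mm².
P_max = σ_allow · A = 30.6 · 1227 = 37540 N = 37.54 kN.

37.5 kN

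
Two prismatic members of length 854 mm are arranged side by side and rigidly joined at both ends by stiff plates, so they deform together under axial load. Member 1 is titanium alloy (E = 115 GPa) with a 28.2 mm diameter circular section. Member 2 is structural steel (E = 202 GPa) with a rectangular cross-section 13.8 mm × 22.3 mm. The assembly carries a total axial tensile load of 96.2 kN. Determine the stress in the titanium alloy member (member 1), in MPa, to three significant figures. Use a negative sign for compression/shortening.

A_1 = 624.6 mm².
A_2 = 307.7 mm².
Equal strain + equilibrium ⇒ each member carries load in proportion to AE: A₁E₁ = 71830000 N, A₂E₂ = 62160000 N, ΣAE = 134000000 N.
σ₁ = P·E₁/ΣAE = 96200·115000/134000000 = 82.57 MPa.

82.6 MPa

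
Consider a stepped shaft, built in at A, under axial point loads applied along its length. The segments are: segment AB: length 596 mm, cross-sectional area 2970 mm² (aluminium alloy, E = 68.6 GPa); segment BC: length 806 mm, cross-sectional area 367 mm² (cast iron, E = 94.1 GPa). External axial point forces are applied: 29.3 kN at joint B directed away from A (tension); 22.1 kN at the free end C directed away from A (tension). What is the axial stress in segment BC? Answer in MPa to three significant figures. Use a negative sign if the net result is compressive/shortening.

Internal axial forces (sectioning from the free end, tension +): N_BC = 22.1 kN, N_AB = 51.4 kN.
σ_BC = N_BC/A_BC = 22100/367 = 60.22 MPa.

60.2 MPa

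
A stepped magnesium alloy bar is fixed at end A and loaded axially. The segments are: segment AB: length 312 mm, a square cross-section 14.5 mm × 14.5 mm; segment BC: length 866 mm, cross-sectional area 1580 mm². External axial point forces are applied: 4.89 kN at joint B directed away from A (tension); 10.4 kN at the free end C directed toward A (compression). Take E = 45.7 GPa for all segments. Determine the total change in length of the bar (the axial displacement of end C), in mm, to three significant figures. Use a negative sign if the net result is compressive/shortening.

-0.304 mm

Internal axial forces (sectioning from the free end, tension +): N_BC = -10.4 kN, N_AB = -5.51 kN.
A_AB = 210.2 mm².
δ_AB = -5510·312/(210.2·45700) = -0.1789 mm
δ_BC = -10400·866/(1580·45700) = -0.1247 mm
δ = Σδ_i = -0.3036 mm.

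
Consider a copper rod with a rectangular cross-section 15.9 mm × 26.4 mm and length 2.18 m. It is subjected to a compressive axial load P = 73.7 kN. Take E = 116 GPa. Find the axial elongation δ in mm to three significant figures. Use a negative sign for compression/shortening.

A = 419.8 mm².
δ_mech = NL/(AE) = -73700·2180/(419.8·116000) = -3.3 mm.

-3.30 mm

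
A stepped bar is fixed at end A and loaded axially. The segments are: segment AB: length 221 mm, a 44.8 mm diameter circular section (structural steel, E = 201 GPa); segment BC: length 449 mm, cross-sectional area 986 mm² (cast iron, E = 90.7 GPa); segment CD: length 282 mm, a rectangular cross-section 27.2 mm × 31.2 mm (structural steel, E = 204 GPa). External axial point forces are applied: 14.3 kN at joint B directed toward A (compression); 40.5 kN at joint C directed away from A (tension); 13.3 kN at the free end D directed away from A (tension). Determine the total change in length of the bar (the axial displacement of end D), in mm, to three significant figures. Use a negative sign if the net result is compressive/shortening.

Internal axial forces (sectioning from the free end, tension +): N_CD = 13.3 kN, N_BC = 53.8 kN, N_AB = 39.5 kN.
A_AB = 1576 mm².
A_CD = 848.6 mm².
δ_AB = 39500·221/(1576·201000) = 0.02755 mm
δ_BC = 53800·449/(986·90700) = 0.2701 mm
δ_CD = 13300·282/(848.6·204000) = 0.02166 mm
δ = Σδ_i = 0.3193 mm.

0.319 mm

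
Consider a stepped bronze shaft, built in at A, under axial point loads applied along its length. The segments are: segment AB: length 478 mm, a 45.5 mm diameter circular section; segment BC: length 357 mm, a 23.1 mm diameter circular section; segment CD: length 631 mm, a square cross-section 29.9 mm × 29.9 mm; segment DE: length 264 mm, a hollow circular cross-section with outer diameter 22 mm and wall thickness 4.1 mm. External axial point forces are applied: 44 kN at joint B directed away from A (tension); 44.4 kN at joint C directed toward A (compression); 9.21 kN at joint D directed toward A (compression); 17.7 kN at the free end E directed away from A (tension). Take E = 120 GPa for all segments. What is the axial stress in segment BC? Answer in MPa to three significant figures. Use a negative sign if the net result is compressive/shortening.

Internal axial forces (sectioning from the free end, tension +): N_DE = 17.7 kN, N_CD = 8.49 kN, N_BC = -35.91 kN, N_AB = 8.09 kN.
A_BC = 419.1 mm².
σ_BC = N_BC/A_BC = -35910/419.1 = -85.68 MPa.

-85.7 MPa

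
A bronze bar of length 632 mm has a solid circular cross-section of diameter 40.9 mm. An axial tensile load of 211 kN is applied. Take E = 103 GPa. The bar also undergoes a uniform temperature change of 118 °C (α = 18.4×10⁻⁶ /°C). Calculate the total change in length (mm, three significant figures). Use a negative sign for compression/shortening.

A = 1314 mm².
δ_mech = NL/(AE) = 211000·632/(1314·103000) = 0.9854 mm.
δ_thermal = αLΔT = 18.4e-6·632·118 = 1.372 mm.
δ = δ_mech + δ_thermal = 2.358 mm.

2.36 mm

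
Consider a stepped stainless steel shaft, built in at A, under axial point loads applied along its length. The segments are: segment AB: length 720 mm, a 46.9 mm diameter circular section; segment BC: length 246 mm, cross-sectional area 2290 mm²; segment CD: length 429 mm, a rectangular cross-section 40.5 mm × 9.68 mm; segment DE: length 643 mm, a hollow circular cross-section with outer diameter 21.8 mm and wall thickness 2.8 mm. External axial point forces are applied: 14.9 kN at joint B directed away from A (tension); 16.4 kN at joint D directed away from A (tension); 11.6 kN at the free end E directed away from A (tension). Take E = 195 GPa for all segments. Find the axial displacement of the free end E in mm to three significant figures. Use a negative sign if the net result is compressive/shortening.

0.493 mm

Internal axial forces (sectioning from the free end, tension +): N_DE = 11.6 kN, N_CD = 28 kN, N_BC = 28 kN, N_AB = 42.9 kN.
A_AB = 1728 mm².
A_CD = 392 mm².
A_DE = 167.1 mm².
δ_AB = 42900·720/(1728·195000) = 0.09169 mm
δ_BC = 28000·246/(2290·195000) = 0.01542 mm
δ_CD = 28000·429/(392·195000) = 0.1571 mm
δ_DE = 11600·643/(167.1·195000) = 0.2289 mm
δ = Σδ_i = 0.4931 mm.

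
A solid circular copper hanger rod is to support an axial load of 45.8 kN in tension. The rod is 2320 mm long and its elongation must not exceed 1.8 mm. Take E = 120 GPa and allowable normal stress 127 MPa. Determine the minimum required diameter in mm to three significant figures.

25.0 mm

Required area A ≥ P/σ_allow = 45800/127 = 360.6 mm².
For a solid circular section, d ≥ √(4A/π) = 21.43 mm.
Elongation limit: A ≥ PL/(Eδ_allow) = 45800·2320/(120000·1.8) = 491.9 mm² ⇒ d ≥ 25.03 mm.
The elongation limit governs.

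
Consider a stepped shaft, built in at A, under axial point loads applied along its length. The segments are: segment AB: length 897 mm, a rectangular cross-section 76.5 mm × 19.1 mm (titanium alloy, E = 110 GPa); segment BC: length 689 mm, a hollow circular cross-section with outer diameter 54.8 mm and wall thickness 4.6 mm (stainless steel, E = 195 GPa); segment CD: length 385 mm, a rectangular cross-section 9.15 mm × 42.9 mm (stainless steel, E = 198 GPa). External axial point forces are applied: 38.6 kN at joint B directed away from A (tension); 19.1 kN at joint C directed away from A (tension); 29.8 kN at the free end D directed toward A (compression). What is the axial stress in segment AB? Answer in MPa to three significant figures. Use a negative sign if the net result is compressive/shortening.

Internal axial forces (sectioning from the free end, tension +): N_CD = -29.8 kN, N_BC = -10.7 kN, N_AB = 27.9 kN.
A_AB = 1461 mm².
σ_AB = N_AB/A_AB = 27900/1461 = 19.09 MPa.

19.1 MPa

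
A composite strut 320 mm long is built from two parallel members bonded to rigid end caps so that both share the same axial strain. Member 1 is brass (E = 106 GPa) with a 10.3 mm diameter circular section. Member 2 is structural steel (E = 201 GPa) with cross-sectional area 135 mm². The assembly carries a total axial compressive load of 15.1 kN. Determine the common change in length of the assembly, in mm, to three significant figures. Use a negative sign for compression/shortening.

-0.134 mm

A_1 = 83.32 mm².
Equal strain + equilibrium ⇒ each member carries load in proportion to AE: A₁E₁ = 8832000 N, A₂E₂ = 27140000 N, ΣAE = 35970000 N.
δ = PL/ΣAE = -15100·320/35970000 = -0.1343 mm.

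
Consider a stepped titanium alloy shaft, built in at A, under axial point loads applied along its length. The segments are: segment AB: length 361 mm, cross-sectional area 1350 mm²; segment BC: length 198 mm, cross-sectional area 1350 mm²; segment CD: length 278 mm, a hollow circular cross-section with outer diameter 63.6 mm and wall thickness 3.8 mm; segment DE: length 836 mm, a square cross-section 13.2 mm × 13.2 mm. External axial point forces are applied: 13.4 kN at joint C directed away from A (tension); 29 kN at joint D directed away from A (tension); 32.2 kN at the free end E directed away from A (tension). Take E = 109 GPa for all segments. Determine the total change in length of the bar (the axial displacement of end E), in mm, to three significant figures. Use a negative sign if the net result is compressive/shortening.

1.92 mm

Internal axial forces (sectioning from the free end, tension +): N_DE = 32.2 kN, N_CD = 61.2 kN, N_BC = 74.6 kN, N_AB = 74.6 kN.
A_CD = 713.9 mm².
A_DE = 174.2 mm².
δ_AB = 74600·361/(1350·109000) = 0.183 mm
δ_BC = 74600·198/(1350·109000) = 0.1004 mm
δ_CD = 61200·278/(713.9·109000) = 0.2186 mm
δ_DE = 32200·836/(174.2·109000) = 1.417 mm
δ = Σδ_i = 1.919 mm.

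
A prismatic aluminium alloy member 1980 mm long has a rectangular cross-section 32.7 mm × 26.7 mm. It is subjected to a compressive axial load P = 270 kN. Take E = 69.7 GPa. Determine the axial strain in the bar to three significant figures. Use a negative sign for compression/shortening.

A = 873.1 mm².
σ = N/A = -309.2 MPa; ε = σ/E = -309.2/69700 = -4.437e-03.

-0.00444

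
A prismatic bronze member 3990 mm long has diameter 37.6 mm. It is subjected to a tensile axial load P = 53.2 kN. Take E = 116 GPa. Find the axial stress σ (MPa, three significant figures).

47.9 MPa

A = 1110 mm².
σ = N/A = 53200/1110 = 47.91 MPa.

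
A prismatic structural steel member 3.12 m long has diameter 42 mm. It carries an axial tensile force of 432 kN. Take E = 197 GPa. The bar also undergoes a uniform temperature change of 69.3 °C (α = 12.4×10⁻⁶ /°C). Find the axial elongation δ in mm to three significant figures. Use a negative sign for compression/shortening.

7.62 mm

A = 1385 mm².
δ_mech = NL/(AE) = 432000·3120/(1385·197000) = 4.938 mm.
δ_thermal = αLΔT = 12.4e-6·3120·69.3 = 2.681 mm.
δ = δ_mech + δ_thermal = 7.619 mm.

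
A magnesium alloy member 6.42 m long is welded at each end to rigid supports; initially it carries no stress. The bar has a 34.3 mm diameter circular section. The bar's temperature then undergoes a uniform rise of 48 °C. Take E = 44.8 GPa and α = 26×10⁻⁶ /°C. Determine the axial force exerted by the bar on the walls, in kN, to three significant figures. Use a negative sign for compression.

-51.7 kN

Free thermal expansion αLΔT = 26e-6 · 6420 · 48 = 8.012 mm.
The walls impose strain ε = −(8.012)/6420 = -1.2480e-03; σ = Eε = 44800 · -1.2480e-03 = -55.91 MPa.
Wall reaction R = σ·A = -55.91·924 = -51660 N = -51.66 kN.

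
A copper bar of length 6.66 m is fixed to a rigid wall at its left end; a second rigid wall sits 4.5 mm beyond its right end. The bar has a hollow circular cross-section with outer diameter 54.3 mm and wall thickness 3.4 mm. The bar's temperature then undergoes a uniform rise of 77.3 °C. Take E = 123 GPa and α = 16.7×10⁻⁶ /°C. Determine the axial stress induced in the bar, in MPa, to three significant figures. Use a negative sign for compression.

Free thermal expansion αLΔT = 16.7e-6 · 6660 · 77.3 = 8.597 mm.
The walls engage after the gap closes; constrained expansion = 8.597 − 4.5 = 4.097 mm.
The walls impose strain ε = −(4.097)/6660 = -6.1523e-04; σ = Eε = 123000 · -6.1523e-04 = -75.67 MPa.

-75.7 MPa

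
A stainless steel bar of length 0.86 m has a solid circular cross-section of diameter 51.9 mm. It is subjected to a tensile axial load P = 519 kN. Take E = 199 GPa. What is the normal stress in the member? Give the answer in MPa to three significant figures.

245 MPa

A = 2116 mm².
σ = N/A = 519000/2116 = 245.3 MPa.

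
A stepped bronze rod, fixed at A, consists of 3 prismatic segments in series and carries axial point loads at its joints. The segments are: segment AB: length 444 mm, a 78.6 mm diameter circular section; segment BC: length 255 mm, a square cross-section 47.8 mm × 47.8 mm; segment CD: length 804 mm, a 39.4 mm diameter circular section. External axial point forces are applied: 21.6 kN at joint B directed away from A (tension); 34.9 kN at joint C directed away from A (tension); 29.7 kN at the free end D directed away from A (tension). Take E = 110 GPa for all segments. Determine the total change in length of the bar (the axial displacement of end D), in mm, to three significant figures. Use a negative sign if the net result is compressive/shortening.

Internal axial forces (sectioning from the free end, tension +): N_CD = 29.7 kN, N_BC = 64.6 kN, N_AB = 86.2 kN.
A_AB = 4852 mm².
A_BC = 2285 mm².
A_CD = 1219 mm².
δ_AB = 86200·444/(4852·110000) = 0.07171 mm
δ_BC = 64600·255/(2285·110000) = 0.06554 mm
δ_CD = 29700·804/(1219·110000) = 0.178 mm
δ = Σδ_i = 0.3153 mm.

0.315 mm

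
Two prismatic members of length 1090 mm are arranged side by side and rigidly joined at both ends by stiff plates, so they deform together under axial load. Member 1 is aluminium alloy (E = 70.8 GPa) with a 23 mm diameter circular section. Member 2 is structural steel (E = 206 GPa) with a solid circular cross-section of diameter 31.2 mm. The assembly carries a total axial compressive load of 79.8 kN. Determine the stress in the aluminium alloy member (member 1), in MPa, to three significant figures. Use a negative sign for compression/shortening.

A_1 = 415.5 mm².
A_2 = 764.5 mm².
Equal strain + equilibrium ⇒ each member carries load in proportion to AE: A₁E₁ = 29420000 N, A₂E₂ = 157500000 N, ΣAE = 186900000 N.
σ₁ = P·E₁/ΣAE = -79800·70800/186900000 = -30.23 MPa.

-30.2 MPa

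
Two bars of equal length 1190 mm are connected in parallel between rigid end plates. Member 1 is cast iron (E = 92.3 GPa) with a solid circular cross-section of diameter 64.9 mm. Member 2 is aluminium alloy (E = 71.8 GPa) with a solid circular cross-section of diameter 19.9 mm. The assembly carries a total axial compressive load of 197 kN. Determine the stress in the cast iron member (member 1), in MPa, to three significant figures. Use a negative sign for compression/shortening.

-55.5 MPa

A_1 = 3308 mm².
A_2 = 311 mm².
Equal strain + equilibrium ⇒ each member carries load in proportion to AE: A₁E₁ = 305300000 N, A₂E₂ = 22330000 N, ΣAE = 327700000 N.
σ₁ = P·E₁/ΣAE = -197000·92300/327700000 = -55.49 MPa.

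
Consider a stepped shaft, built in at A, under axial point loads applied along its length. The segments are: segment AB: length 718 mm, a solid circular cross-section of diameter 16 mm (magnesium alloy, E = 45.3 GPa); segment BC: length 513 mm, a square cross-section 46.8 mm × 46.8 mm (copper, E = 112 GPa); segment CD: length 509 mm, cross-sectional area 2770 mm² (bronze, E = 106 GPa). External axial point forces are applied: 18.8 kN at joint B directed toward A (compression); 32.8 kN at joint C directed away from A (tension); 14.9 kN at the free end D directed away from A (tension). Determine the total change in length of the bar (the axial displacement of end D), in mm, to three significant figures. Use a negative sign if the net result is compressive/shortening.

2.40 mm

Internal axial forces (sectioning from the free end, tension +): N_CD = 14.9 kN, N_BC = 47.7 kN, N_AB = 28.9 kN.
A_AB = 201.1 mm².
A_BC = 2190 mm².
δ_AB = 28900·718/(201.1·45300) = 2.278 mm
δ_BC = 47700·513/(2190·112000) = 0.09975 mm
δ_CD = 14900·509/(2770·106000) = 0.02583 mm
δ = Σδ_i = 2.404 mm.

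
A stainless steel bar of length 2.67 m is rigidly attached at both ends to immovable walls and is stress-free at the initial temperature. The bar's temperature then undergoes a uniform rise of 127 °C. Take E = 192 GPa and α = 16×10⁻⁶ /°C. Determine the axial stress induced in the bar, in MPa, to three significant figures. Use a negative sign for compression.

Free thermal expansion αLΔT = 16e-6 · 2670 · 127 = 5.425 mm.
The walls impose strain ε = −(5.425)/2670 = -2.0320e-03; σ = Eε = 192000 · -2.0320e-03 = -390.1 MPa.

-390 MPa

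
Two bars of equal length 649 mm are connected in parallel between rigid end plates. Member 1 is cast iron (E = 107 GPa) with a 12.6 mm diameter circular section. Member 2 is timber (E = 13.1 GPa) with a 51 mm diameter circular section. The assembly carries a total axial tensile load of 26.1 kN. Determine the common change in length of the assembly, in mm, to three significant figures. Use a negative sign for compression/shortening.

A_1 = 124.7 mm².
A_2 = 2043 mm².
Equal strain + equilibrium ⇒ each member carries load in proportion to AE: A₁E₁ = 13340000 N, A₂E₂ = 26760000 N, ΣAE = 40100000 N.
δ = PL/ΣAE = 26100·649/40100000 = 0.4224 mm.

0.422 mm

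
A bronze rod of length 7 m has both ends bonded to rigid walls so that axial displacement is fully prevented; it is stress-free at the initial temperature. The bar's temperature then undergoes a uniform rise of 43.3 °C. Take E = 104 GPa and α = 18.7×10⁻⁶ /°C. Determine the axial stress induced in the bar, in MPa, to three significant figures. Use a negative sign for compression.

-84.2 MPa

Free thermal expansion αLΔT = 18.7e-6 · 7000 · 43.3 = 5.668 mm.
The walls impose strain ε = −(5.668)/7000 = -8.0971e-04; σ = Eε = 104000 · -8.0971e-04 = -84.21 MPa.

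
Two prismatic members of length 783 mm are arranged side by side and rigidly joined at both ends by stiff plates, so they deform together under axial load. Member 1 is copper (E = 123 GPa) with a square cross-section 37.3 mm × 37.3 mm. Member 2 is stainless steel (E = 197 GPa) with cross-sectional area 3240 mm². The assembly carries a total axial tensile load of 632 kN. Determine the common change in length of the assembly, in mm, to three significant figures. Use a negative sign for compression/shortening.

A_1 = 1391 mm².
Equal strain + equilibrium ⇒ each member carries load in proportion to AE: A₁E₁ = 171100000 N, A₂E₂ = 638300000 N, ΣAE = 809400000 N.
δ = PL/ΣAE = 632000·783/809400000 = 0.6114 mm.

0.611 mm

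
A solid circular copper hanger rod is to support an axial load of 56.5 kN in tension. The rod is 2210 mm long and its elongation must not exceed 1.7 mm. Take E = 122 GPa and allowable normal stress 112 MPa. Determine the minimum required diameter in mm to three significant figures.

Required area A ≥ P/σ_allow = 56500/112 = 504.5 mm².
For a solid circular section, d ≥ √(4A/π) = 25.34 mm.
Elongation limit: A ≥ PL/(Eδ_allow) = 56500·2210/(122000·1.7) = 602 mm² ⇒ d ≥ 27.69 mm.
The elongation limit governs.

27.7 mm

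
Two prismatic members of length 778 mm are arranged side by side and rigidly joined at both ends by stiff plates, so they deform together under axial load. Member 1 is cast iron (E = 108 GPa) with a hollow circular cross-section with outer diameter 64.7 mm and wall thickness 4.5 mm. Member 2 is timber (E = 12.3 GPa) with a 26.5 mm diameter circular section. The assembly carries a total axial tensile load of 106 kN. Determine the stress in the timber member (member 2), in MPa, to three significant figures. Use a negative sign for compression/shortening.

13.2 MPa

A_1 = 851.1 mm².
A_2 = 551.5 mm².
Equal strain + equilibrium ⇒ each member carries load in proportion to AE: A₁E₁ = 91910000 N, A₂E₂ = 6784000 N, ΣAE = 98700000 N.
σ₂ = P·E₂/ΣAE = 106000·12300/98700000 = 13.21 MPa.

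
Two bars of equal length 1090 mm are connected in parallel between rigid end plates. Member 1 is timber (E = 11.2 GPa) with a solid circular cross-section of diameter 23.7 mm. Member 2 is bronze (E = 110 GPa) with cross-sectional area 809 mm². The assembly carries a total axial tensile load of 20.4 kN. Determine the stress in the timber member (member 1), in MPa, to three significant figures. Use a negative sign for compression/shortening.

2.43 MPa

A_1 = 441.2 mm².
Equal strain + equilibrium ⇒ each member carries load in proportion to AE: A₁E₁ = 4941000 N, A₂E₂ = 88990000 N, ΣAE = 93930000 N.
σ₁ = P·E₁/ΣAE = 20400·11200/93930000 = 2.432 MPa.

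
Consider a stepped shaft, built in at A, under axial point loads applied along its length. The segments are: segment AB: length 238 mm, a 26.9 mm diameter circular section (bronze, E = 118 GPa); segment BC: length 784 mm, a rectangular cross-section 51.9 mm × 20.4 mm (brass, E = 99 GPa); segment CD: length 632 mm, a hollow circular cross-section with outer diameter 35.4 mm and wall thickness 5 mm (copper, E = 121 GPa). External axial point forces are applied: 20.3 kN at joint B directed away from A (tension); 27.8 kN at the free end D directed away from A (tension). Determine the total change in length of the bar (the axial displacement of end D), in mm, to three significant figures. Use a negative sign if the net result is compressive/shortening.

Internal axial forces (sectioning from the free end, tension +): N_CD = 27.8 kN, N_BC = 27.8 kN, N_AB = 48.1 kN.
A_AB = 568.3 mm².
A_BC = 1059 mm².
A_CD = 477.5 mm².
δ_AB = 48100·238/(568.3·118000) = 0.1707 mm
δ_BC = 27800·784/(1059·99000) = 0.2079 mm
δ_CD = 27800·632/(477.5·121000) = 0.3041 mm
δ = Σδ_i = 0.6827 mm.

0.683 mm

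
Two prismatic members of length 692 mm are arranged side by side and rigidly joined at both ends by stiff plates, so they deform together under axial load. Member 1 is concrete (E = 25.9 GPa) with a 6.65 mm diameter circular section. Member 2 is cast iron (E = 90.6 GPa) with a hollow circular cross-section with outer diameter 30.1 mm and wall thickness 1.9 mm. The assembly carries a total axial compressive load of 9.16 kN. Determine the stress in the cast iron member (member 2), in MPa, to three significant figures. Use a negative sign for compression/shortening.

A_1 = 34.73 mm².
A_2 = 168.3 mm².
Equal strain + equilibrium ⇒ each member carries load in proportion to AE: A₁E₁ = 899600 N, A₂E₂ = 15250000 N, ΣAE = 16150000 N.
σ₂ = P·E₂/ΣAE = -9160·90600/16150000 = -51.39 MPa.

-51.4 MPa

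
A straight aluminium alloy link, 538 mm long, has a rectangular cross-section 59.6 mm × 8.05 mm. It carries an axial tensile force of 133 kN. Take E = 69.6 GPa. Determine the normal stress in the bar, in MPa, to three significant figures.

277 MPa

A = 479.8 mm².
σ = N/A = 133000/479.8 = 277.2 MPa.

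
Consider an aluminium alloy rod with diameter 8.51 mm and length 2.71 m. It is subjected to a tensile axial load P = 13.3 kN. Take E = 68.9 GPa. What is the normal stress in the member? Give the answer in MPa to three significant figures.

234 MPa

A = 56.88 mm².
σ = N/A = 13300/56.88 = 233.8 MPa.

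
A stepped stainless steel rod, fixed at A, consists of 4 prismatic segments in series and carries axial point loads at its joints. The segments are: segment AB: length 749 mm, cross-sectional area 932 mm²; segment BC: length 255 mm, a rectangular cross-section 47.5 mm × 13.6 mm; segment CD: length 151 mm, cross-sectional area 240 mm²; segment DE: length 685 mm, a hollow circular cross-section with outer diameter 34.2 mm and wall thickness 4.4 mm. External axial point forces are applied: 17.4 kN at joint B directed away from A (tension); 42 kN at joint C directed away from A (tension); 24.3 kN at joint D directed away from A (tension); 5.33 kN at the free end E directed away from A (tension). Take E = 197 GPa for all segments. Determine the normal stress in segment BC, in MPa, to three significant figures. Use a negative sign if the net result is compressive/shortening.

Internal axial forces (sectioning from the free end, tension +): N_DE = 5.33 kN, N_CD = 29.63 kN, N_BC = 71.63 kN, N_AB = 89.03 kN.
A_BC = 646 mm².
σ_BC = N_BC/A_BC = 71630/646 = 110.9 MPa.

111 MPa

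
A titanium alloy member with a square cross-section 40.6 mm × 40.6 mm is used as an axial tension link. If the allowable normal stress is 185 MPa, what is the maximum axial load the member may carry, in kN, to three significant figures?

305 kN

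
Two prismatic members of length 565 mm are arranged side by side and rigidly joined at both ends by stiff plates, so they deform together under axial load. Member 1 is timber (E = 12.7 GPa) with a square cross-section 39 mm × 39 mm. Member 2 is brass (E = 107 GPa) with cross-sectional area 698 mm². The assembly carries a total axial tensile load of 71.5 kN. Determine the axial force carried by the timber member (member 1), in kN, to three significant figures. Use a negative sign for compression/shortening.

A_1 = 1521 mm².
Equal strain + equilibrium ⇒ each member carries load in proportion to AE: A₁E₁ = 19320000 N, A₂E₂ = 74690000 N, ΣAE = 94000000 N.
F₁ = P·A₁E₁/ΣAE = 71500·19320000/94000000 = 14690 N.

14.7 kN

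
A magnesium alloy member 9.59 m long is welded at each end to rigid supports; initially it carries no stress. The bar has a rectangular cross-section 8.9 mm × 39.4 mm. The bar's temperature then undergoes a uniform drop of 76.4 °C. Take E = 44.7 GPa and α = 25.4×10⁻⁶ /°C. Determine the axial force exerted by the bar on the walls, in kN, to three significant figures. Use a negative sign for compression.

30.4 kN

Free thermal expansion αLΔT = 25.4e-6 · 9590 · -76.4 = -18.61 mm.
The walls impose strain ε = −(-18.61)/9590 = 1.9406e-03; σ = Eε = 44700 · 1.9406e-03 = 86.74 MPa.
Wall reaction R = σ·A = 86.74·350.7 = 30420 N = 30.42 kN.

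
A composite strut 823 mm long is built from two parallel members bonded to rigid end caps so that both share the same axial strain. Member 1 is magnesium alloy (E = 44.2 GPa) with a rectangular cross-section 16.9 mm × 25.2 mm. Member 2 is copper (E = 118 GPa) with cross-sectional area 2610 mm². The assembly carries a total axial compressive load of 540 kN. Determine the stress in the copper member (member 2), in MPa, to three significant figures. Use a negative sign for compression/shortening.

-195 MPa

A_1 = 425.9 mm².
Equal strain + equilibrium ⇒ each member carries load in proportion to AE: A₁E₁ = 18820000 N, A₂E₂ = 308000000 N, ΣAE = 326800000 N.
σ₂ = P·E₂/ΣAE = -540000·118000/326800000 = -195 MPa.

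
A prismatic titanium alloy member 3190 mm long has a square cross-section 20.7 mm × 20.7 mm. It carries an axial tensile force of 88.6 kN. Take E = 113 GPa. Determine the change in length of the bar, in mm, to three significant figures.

A = 428.5 mm².
δ_mech = NL/(AE) = 88600·3190/(428.5·113000) = 5.837 mm.

5.84 mm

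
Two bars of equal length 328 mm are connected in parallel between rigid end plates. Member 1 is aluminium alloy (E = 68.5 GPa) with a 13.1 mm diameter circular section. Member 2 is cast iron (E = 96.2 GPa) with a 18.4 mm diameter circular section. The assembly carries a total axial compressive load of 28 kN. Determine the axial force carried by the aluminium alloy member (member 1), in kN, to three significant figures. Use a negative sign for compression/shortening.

A_1 = 134.8 mm².
A_2 = 265.9 mm².
Equal strain + equilibrium ⇒ each member carries load in proportion to AE: A₁E₁ = 9233000 N, A₂E₂ = 25580000 N, ΣAE = 34810000 N.
F₁ = P·A₁E₁/ΣAE = -28000·9233000/34810000 = -7426 N.

-7.43 kN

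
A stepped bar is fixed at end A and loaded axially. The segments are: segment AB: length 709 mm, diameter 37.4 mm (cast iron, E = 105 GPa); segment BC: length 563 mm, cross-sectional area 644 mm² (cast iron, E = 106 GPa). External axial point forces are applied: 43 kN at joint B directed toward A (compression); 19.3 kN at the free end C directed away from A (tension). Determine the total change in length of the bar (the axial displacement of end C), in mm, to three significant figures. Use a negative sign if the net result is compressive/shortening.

Internal axial forces (sectioning from the free end, tension +): N_BC = 19.3 kN, N_AB = -23.7 kN.
A_AB = 1099 mm².
δ_AB = -23700·709/(1099·105000) = -0.1457 mm
δ_BC = 19300·563/(644·106000) = 0.1592 mm
δ = Σδ_i = 0.0135 mm.

0.0135 mm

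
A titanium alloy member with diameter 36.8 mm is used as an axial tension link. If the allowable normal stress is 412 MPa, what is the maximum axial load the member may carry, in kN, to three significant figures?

438 kN

A = 1064 mm².
P_max = σ_allow · A = 412 · 1064 = 438200 N = 438.2 kN.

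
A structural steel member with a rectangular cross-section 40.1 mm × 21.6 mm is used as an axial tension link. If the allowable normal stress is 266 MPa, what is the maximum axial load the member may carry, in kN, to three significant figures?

230 kN

A = 866.2 mm².
P_max = σ_allow · A = 266 · 866.2 = 230400 N = 230.4 kN.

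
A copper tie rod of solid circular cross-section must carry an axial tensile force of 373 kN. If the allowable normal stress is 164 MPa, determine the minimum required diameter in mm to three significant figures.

53.8 mm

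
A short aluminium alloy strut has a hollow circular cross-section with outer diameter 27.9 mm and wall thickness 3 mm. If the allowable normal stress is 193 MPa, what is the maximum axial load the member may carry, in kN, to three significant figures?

A = 234.7 mm².
P_max = σ_allow · A = 193 · 234.7 = 45290 N = 45.29 kN.

45.3 kN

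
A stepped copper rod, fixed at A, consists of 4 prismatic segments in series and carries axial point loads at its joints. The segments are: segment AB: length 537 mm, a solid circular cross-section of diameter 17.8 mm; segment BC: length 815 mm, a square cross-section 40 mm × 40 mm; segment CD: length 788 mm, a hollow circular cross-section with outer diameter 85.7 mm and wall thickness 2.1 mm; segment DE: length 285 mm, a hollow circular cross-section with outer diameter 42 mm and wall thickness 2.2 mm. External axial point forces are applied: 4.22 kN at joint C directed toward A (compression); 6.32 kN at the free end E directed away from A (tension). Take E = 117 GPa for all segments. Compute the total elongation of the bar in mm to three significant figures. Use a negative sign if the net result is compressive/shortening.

Internal axial forces (sectioning from the free end, tension +): N_DE = 6.32 kN, N_CD = 6.32 kN, N_BC = 2.1 kN, N_AB = 2.1 kN.
A_AB = 248.8 mm².
A_BC = 1600 mm².
A_CD = 551.5 mm².
A_DE = 275.1 mm².
δ_AB = 2100·537/(248.8·117000) = 0.03873 mm
δ_BC = 2100·815/(1600·117000) = 0.009143 mm
δ_CD = 6320·788/(551.5·117000) = 0.07718 mm
δ_DE = 6320·285/(275.1·117000) = 0.05597 mm
δ = Σδ_i = 0.181 mm.

0.181 mm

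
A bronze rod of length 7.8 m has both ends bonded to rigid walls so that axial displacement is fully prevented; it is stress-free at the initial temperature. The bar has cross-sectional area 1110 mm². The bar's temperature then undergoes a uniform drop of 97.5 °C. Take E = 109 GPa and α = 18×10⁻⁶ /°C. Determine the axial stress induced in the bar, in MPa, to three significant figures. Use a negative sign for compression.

Free thermal expansion αLΔT = 18e-6 · 7800 · -97.5 = -13.69 mm.
The walls impose strain ε = −(-13.69)/7800 = 1.7550e-03; σ = Eε = 109000 · 1.7550e-03 = 191.3 MPa.

191 MPa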